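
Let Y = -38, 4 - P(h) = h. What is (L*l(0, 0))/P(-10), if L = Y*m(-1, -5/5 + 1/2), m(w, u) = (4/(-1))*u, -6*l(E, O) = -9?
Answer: -57/7 ≈ -8.1429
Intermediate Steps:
l(E, O) = 3/2 (l(E, O) = -⅙*(-9) = 3/2)
P(h) = 4 - h
m(w, u) = -4*u (m(w, u) = (4*(-1))*u = -4*u)
L = -76 (L = -(-152)*(-5/5 + 1/2) = -(-152)*(-5*⅕ + 1*(½)) = -(-152)*(-1 + ½) = -(-152)*(-1)/2 = -38*2 = -76)
(L*l(0, 0))/P(-10) = (-76*3/2)/(4 - 1*(-10)) = -114/(4 + 10) = -114/14 = -114*1/14 = -57/7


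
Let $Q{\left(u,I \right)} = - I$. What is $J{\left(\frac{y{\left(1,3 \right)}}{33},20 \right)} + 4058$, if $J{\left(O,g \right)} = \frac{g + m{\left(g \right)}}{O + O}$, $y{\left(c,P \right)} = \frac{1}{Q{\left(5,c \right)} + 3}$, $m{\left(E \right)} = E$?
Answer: $5378$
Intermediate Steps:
$y{\left(c,P \right)} = \frac{1}{3 - c}$ ($y{\left(c,P \right)} = \frac{1}{- c + 3} = \frac{1}{3 - c}$)
$J{\left(O,g \right)} = \frac{g}{O}$ ($J{\left(O,g \right)} = \frac{g + g}{O + O} = \frac{2 g}{2 O} = 2 g \frac{1}{2 O} = \frac{g}{O}$)
$J{\left(\frac{y{\left(1,3 \right)}}{33},20 \right)} + 4058 = \frac{20}{- \frac{1}{-3 + 1} \cdot \frac{1}{33}} + 4058 = \frac{20}{- \frac{1}{-2} \cdot \frac{1}{33}} + 4058 = \frac{20}{\left(-1\right) \left(- \frac{1}{2}\right) \frac{1}{33}} + 4058 = \frac{20}{\frac{1}{2} \cdot \frac{1}{33}} + 4058 = 20 \frac{1}{\frac{1}{66}} + 4058 = 20 \cdot 66 + 4058 = 1320 + 4058 = 5378$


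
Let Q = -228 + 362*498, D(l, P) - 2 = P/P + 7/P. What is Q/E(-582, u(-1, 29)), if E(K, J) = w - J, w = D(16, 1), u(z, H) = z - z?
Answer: 90024/5 ≈ 18005.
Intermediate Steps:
u(z, H) = 0
D(l, P) = 3 + 7/P (D(l, P) = 2 + (P/P + 7/P) = 2 + (1 + 7/P) = 3 + 7/P)
w = 10 (w = 3 + 7/1 = 3 + 7*1 = 3 + 7 = 10)
E(K, J) = 10 - J
Q = 180048 (Q = -228 + 180276 = 180048)
Q/E(-582, u(-1, 29)) = 180048/(10 - 1*0) = 180048/(10 + 0) = 180048/10 = 180048*(⅒) = 90024/5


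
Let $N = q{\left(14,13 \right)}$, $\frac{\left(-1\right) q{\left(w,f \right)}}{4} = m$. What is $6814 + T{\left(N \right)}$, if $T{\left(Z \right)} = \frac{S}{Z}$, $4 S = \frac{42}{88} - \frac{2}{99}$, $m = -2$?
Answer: $\frac{86347189}{12672} \approx 6814.0$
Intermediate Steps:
$q{\left(w,f \right)} = 8$ ($q{\left(w,f \right)} = \left(-4\right) \left(-2\right) = 8$)
$N = 8$
$S = \frac{181}{1584}$ ($S = \frac{\frac{42}{88} - \frac{2}{99}}{4} = \frac{42 \cdot \frac{1}{88} - \frac{2}{99}}{4} = \frac{\frac{21}{44} - \frac{2}{99}}{4} = \frac{1}{4} \cdot \frac{181}{396} = \frac{181}{1584} \approx 0.11427$)
$T{\left(Z \right)} = \frac{181}{1584 Z}$
$6814 + T{\left(N \right)} = 6814 + \frac{181}{1584 \cdot 8} = 6814 + \frac{181}{1584} \cdot \frac{1}{8} = 6814 + \frac{181}{12672} = \frac{86347189}{12672}$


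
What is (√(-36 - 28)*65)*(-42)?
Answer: -21840*I ≈ -21840.0*I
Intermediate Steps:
(√(-36 - 28)*65)*(-42) = (√(-64)*65)*(-42) = ((8*I)*65)*(-42) = (520*I)*(-42) = -21840*I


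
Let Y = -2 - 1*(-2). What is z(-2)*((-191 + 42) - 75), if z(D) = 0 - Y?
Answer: 0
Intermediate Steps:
Y = 0 (Y = -2 + 2 = 0)
z(D) = 0 (z(D) = 0 - 1*0 = 0 + 0 = 0)
z(-2)*((-191 + 42) - 75) = 0*((-191 + 42) - 75) = 0*(-149 - 75) = 0*(-224) = 0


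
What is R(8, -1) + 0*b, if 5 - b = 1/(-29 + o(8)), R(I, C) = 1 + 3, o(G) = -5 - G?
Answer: 4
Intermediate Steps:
R(I, C) = 4
b = 211/42 (b = 5 - 1/(-29 + (-5 - 1*8)) = 5 - 1/(-29 + (-5 - 8)) = 5 - 1/(-29 - 13) = 5 - 1/(-42) = 5 - 1*(-1/42) = 5 + 1/42 = 211/42 ≈ 5.0238)
R(8, -1) + 0*b = 4 + 0*(211/42) = 4 + 0 = 4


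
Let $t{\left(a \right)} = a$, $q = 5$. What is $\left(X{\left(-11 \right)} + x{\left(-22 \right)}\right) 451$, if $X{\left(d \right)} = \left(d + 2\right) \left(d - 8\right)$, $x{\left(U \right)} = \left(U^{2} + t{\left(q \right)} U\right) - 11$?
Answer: $240834$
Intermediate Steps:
$x{\left(U \right)} = -11 + U^{2} + 5 U$ ($x{\left(U \right)} = \left(U^{2} + 5 U\right) - 11 = -11 + U^{2} + 5 U$)
$X{\left(d \right)} = \left(-8 + d\right) \left(2 + d\right)$ ($X{\left(d \right)} = \left(2 + d\right) \left(-8 + d\right) = \left(-8 + d\right) \left(2 + d\right)$)
$\left(X{\left(-11 \right)} + x{\left(-22 \right)}\right) 451 = \left(\left(-16 + \left(-11\right)^{2} - -66\right) + \left(-11 + \left(-22\right)^{2} + 5 \left(-22\right)\right)\right) 451 = \left(\left(-16 + 121 + 66\right) - -363\right) 451 = \left(171 + 363\right) 451 = 534 \cdot 451 = 240834$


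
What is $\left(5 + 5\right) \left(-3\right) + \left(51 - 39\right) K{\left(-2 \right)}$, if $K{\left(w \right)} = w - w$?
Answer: $-30$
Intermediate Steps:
$K{\left(w \right)} = 0$
$\left(5 + 5\right) \left(-3\right) + \left(51 - 39\right) K{\left(-2 \right)} = \left(5 + 5\right) \left(-3\right) + \left(51 - 39\right) 0 = 10 \left(-3\right) + \left(51 - 39\right) 0 = -30 + 12 \cdot 0 = -30 + 0 = -30$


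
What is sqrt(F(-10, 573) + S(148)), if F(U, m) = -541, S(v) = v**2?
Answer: sqrt(21363) ≈ 146.16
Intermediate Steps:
sqrt(F(-10, 573) + S(148)) = sqrt(-541 + 148**2) = sqrt(-541 + 21904) = sqrt(21363)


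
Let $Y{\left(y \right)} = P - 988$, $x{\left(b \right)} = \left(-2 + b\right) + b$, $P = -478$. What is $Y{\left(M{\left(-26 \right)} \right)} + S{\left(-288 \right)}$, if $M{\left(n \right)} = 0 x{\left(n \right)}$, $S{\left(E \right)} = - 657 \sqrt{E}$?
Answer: $-1466 - 7884 i \sqrt{2} \approx -1466.0 - 11150.0 i$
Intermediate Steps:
$x{\left(b \right)} = -2 + 2 b$
$M{\left(n \right)} = 0$ ($M{\left(n \right)} = 0 \left(-2 + 2 n\right) = 0$)
$Y{\left(y \right)} = -1466$ ($Y{\left(y \right)} = -478 - 988 = -1466$)
$Y{\left(M{\left(-26 \right)} \right)} + S{\left(-288 \right)} = -1466 - 657 \sqrt{-288} = -1466 - 657 \cdot 12 i \sqrt{2} = -1466 - 7884 i \sqrt{2}$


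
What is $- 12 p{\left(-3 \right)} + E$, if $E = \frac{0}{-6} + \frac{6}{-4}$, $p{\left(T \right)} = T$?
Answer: $\frac{69}{2} \approx 34.5$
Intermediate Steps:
$E = - \frac{3}{2}$ ($E = 0 \left(- \frac{1}{6}\right) + 6 \left(- \frac{1}{4}\right) = 0 - \frac{3}{2} = - \frac{3}{2} \approx -1.5$)
$- 12 p{\left(-3 \right)} + E = \left(-12\right) \left(-3\right) - \frac{3}{2} = 36 - \frac{3}{2} = \frac{69}{2}$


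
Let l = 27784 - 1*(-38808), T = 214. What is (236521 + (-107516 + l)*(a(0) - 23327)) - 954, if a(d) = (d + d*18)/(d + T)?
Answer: 954869715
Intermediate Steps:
a(d) = 19*d/(214 + d) (a(d) = (d + d*18)/(d + 214) = (d + 18*d)/(214 + d) = (19*d)/(214 + d) = 19*d/(214 + d))
l = 66592 (l = 27784 + 38808 = 66592)
(236521 + (-107516 + l)*(a(0) - 23327)) - 954 = (236521 + (-107516 + 66592)*(19*0/(214 + 0) - 23327)) - 954 = (236521 - 40924*(19*0/214 - 23327)) - 954 = (236521 - 40924*(19*0*(1/214) - 23327)) - 954 = (236521 - 40924*(0 - 23327)) - 954 = (236521 - 40924*(-23327)) - 954 = (236521 + 954634148) - 954 = 954870669 - 954 = 954869715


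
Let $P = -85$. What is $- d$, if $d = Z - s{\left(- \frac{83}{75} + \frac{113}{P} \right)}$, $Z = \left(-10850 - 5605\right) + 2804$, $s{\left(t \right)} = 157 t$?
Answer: $\frac{16917383}{1275} \approx 13269.0$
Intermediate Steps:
$Z = -13651$ ($Z = -16455 + 2804 = -13651$)
$d = - \frac{16917383}{1275}$ ($d = -13651 - 157 \left(- \frac{83}{75} + \frac{113}{-85}\right) = -13651 - 157 \left(\left(-83\right) \frac{1}{75} + 113 \left(- \frac{1}{85}\right)\right) = -13651 - 157 \left(- \frac{83}{75} - \frac{113}{85}\right) = -13651 - 157 \left(- \frac{3106}{1275}\right) = -13651 - - \frac{487642}{1275} = -13651 + \frac{487642}{1275} = - \frac{16917383}{1275} \approx -13269.0$)
$- d = \left(-1\right) \left(- \frac{16917383}{1275}\right) = \frac{16917383}{1275}$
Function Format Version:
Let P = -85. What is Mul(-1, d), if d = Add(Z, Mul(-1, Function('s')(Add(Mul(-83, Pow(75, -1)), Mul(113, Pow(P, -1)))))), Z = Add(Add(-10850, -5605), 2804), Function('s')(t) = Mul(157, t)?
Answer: Rational(16917383, 1275) ≈ 13269.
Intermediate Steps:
Z = -13651 (Z = Add(-16455, 2804) = -13651)
d = Rational(-16917383, 1275) (d = Add(-13651, Mul(-1, Mul(157, Add(Mul(-83, Pow(75, -1)), Mul(113, Pow(-85, -1)))))) = Add(-13651, Mul(-1, Mul(157, Add(Mul(-83, Rational(1, 75)), Mul(113, Rational(-1, 85)))))) = Add(-13651, Mul(-1, Mul(157, Add(Rational(-83, 75), Rational(-113, 85))))) = Add(-13651, Mul(-1, Mul(157, Rational(-3106, 1275)))) = Add(-13651, Mul(-1, Rational(-487642, 1275))) = Add(-13651, Rational(487642, 1275)) = Rational(-16917383, 1275) ≈ -13269.)
Mul(-1, d) = Mul(-1, Rational(-16917383, 1275)) = Rational(16917383, 1275)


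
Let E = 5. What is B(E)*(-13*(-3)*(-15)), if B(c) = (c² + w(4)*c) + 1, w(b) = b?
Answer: -26910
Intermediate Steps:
B(c) = 1 + c² + 4*c (B(c) = (c² + 4*c) + 1 = 1 + c² + 4*c)
B(E)*(-13*(-3)*(-15)) = (1 + 5² + 4*5)*(-13*(-3)*(-15)) = (1 + 25 + 20)*(39*(-15)) = 46*(-585) = -26910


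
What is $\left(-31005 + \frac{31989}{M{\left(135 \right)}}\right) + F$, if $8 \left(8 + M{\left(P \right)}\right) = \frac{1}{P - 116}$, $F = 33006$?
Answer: $- \frac{810371}{405} \approx -2000.9$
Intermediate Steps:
$M{\left(P \right)} = -8 + \frac{1}{8 \left(-116 + P\right)}$ ($M{\left(P \right)} = -8 + \frac{1}{8 \left(P - 116\right)} = -8 + \frac{1}{8 \left(-116 + P\right)}$)
$\left(-31005 + \frac{31989}{M{\left(135 \right)}}\right) + F = \left(-31005 + \frac{31989}{\frac{1}{8} \frac{1}{-116 + 135} \left(7425 - 8640\right)}\right) + 33006 = \left(-31005 + \frac{31989}{\frac{1}{8} \cdot \frac{1}{19} \left(7425 - 8640\right)}\right) + 33006 = \left(-31005 + \frac{31989}{\frac{1}{8} \cdot \frac{1}{19} \left(-1215\right)}\right) + 33006 = \left(-31005 + \frac{31989}{- \frac{1215}{152}}\right) + 33006 = \left(-31005 + 31989 \left(- \frac{152}{1215}\right)\right) + 33006 = \left(-31005 - \frac{1620776}{405}\right) + 33006 = - \frac{14177801}{405} + 33006 = - \frac{810371}{405}$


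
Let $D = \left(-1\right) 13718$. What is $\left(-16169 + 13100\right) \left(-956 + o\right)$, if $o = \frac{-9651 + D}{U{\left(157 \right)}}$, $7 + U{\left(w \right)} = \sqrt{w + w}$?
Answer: $\frac{1279536687}{265} + \frac{71719461 \sqrt{314}}{265} \approx 9.6242 \cdot 10^{6}$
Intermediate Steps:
$D = -13718$
$U{\left(w \right)} = -7 + \sqrt{2} \sqrt{w}$ ($U{\left(w \right)} = -7 + \sqrt{w + w} = -7 + \sqrt{2 w} = -7 + \sqrt{2} \sqrt{w}$)
$o = - \frac{23369}{-7 + \sqrt{314}}$ ($o = \frac{-9651 - 13718}{-7 + \sqrt{2} \sqrt{157}} = - \frac{23369}{-7 + \sqrt{314}} \approx -2179.9$)
$\left(-16169 + 13100\right) \left(-956 + o\right) = \left(-16169 + 13100\right) \left(-956 - \left(\frac{163583}{265} + \frac{23369 \sqrt{314}}{265}\right)\right) = - 3069 \left(- \frac{416923}{265} - \frac{23369 \sqrt{314}}{265}\right) = \frac{1279536687}{265} + \frac{71719461 \sqrt{314}}{265}$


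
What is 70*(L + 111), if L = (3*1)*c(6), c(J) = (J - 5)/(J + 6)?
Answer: 15575/2 ≈ 7787.5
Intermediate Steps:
c(J) = (-5 + J)/(6 + J)
L = 1/4 (L = (3*1)*((-5 + 6)/(6 + 6)) = 3*(1/12) = 1/4 ≈ 0.25000)
70*(L + 111) = 70*(1/4 + 111) = 70*(445/4) = 15575/2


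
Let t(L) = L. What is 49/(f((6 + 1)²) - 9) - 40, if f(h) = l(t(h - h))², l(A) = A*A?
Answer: -409/9 ≈ -45.444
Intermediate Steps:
l(A) = A²
f(h) = 0 (f(h) = ((h - h)²)² = (0²)² = 0² = 0)
49/(f((6 + 1)²) - 9) - 40 = 49/(0 - 9) - 40 = 49/(-9) - 40 = -⅑*49 - 40 = -49/9 - 40 = -409/9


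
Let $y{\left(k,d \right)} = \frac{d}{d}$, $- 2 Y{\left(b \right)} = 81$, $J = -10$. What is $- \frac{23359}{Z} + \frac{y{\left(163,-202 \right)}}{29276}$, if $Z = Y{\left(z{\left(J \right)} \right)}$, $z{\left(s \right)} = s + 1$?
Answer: $\frac{1367716249}{2371356} \approx 576.77$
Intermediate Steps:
$z{\left(s \right)} = 1 + s$
$Y{\left(b \right)} = - \frac{81}{2}$ ($Y{\left(b \right)} = \left(- \frac{1}{2}\right) 81 = - \frac{81}{2}$)
$Z = - \frac{81}{2} \approx -40.5$
$y{\left(k,d \right)} = 1$
$- \frac{23359}{Z} + \frac{y{\left(163,-202 \right)}}{29276} = - \frac{23359}{- \frac{81}{2}} + 1 \cdot \frac{1}{29276} = \left(-23359\right) \left(- \frac{2}{81}\right) + 1 \cdot \frac{1}{29276} = \frac{46718}{81} + \frac{1}{29276} = \frac{1367716249}{2371356}$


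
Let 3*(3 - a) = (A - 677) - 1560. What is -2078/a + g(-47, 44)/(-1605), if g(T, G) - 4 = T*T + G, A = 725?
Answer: -497721/90415 ≈ -5.5049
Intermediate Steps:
g(T, G) = 4 + G + T**2 (g(T, G) = 4 + (T*T + G) = 4 + (T**2 + G) = 4 + (G + T**2) = 4 + G + T**2)
a = 507 (a = 3 - ((725 - 677) - 1560)/3 = 3 - (48 - 1560)/3 = 3 - 1/3*(-1512) = 3 + 504 = 507)
-2078/a + g(-47, 44)/(-1605) = -2078/507 + (4 + 44 + (-47)**2)/(-1605) = -2078*1/507 + (4 + 44 + 2209)*(-1/1605) = -2078/507 + 2257*(-1/1605) = -2078/507 - 2257/1605 = -497721/90415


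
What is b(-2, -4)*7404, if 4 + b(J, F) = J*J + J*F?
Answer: 59232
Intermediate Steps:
b(J, F) = -4 + J² + F*J (b(J, F) = -4 + (J*J + J*F) = -4 + (J² + F*J) = -4 + J² + F*J)
b(-2, -4)*7404 = (-4 + (-2)² - 4*(-2))*7404 = (-4 + 4 + 8)*7404 = 8*7404 = 59232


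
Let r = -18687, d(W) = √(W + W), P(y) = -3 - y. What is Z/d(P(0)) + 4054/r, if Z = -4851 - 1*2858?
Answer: -4054/18687 + 7709*I*√6/6 ≈ -0.21694 + 3147.2*I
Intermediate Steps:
Z = -7709 (Z = -4851 - 2858 = -7709)
d(W) = √2*√W (d(W) = √(2*W) = √2*√W)
Z/d(P(0)) + 4054/r = -7709*√2/(2*√(-3 - 1*0)) + 4054/(-18687) = -7709*√2/(2*√(-3 + 0)) + 4054*(-1/18687) = -7709*(-I*√6/6) - 4054/18687 = -(-7709)*I*√6/6 - 4054/18687 = 7709*I*√6/6 - 4054/18687 = -4054/18687 + 7709*I*√6/6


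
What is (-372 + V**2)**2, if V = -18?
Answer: 2304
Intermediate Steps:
(-372 + V**2)**2 = (-372 + (-18)**2)**2 = (-372 + 324)**2 = (-48)**2 = 2304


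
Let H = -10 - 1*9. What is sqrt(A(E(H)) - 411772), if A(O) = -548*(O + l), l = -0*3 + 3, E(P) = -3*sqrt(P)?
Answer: 2*sqrt(-103354 + 411*I*sqrt(19)) ≈ 5.5724 + 643.0*I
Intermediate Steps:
H = -19 (H = -10 - 9 = -19)
l = 3 (l = -3*0 + 3 = 0 + 3 = 3)
A(O) = -1644 - 548*O (A(O) = -548*(O + 3) = -548*(3 + O) = -1644 - 548*O)
sqrt(A(E(H)) - 411772) = sqrt((-1644 - (-1644)*sqrt(-19)) - 411772) = sqrt((-1644 - (-1644)*I*sqrt(19)) - 411772) = sqrt((-1644 + 1644*I*sqrt(19)) - 411772) = sqrt(-413416 + 1644*I*sqrt(19))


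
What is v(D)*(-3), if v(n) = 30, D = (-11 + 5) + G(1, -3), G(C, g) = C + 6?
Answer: -90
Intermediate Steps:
G(C, g) = 6 + C
D = 1 (D = (-11 + 5) + (6 + 1) = -6 + 7 = 1)
v(D)*(-3) = 30*(-3) = -90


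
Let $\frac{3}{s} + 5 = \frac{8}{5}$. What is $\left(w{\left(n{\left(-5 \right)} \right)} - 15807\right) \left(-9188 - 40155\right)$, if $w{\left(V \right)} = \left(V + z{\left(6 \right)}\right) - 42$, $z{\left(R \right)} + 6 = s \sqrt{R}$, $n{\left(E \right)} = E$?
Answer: $782579980 + \frac{740145 \sqrt{6}}{17} \approx 7.8269 \cdot 10^{8}$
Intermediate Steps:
$s = - \frac{15}{17}$ ($s = \frac{3}{-5 + \frac{8}{5}} = \frac{3}{- \frac{17}{5}} = 3 \left(- \frac{5}{17}\right) = - \frac{15}{17} \approx -0.88235$)
$z{\left(R \right)} = -6 - \frac{15 \sqrt{R}}{17}$
$w{\left(V \right)} = -48 + V - \frac{15 \sqrt{6}}{17}$ ($w{\left(V \right)} = \left(V - \left(6 + \frac{15 \sqrt{6}}{17}\right)\right) - 42 = \left(-6 + V - \frac{15 \sqrt{6}}{17}\right) - 42 = -48 + V - \frac{15 \sqrt{6}}{17}$)
$\left(w{\left(n{\left(-5 \right)} \right)} - 15807\right) \left(-9188 - 40155\right) = \left(\left(-48 - 5 - \frac{15 \sqrt{6}}{17}\right) - 15807\right) \left(-9188 - 40155\right) = \left(\left(-53 - \frac{15 \sqrt{6}}{17}\right) - 15807\right) \left(-49343\right) = \left(-15860 - \frac{15 \sqrt{6}}{17}\right) \left(-49343\right) = 782579980 + \frac{740145 \sqrt{6}}{17}$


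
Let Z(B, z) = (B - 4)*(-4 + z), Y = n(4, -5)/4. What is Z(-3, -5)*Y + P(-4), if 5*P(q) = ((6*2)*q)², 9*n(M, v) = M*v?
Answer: 2129/5 ≈ 425.80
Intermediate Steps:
n(M, v) = M*v/9 (n(M, v) = (M*v)/9 = M*v/9)
Y = -5/9 (Y = ((⅑)*4*(-5))/4 = -20/9*¼ = -5/9 ≈ -0.55556)
Z(B, z) = (-4 + B)*(-4 + z)
P(q) = 144*q²/5 (P(q) = ((6*2)*q)²/5 = (12*q)²/5 = (144*q²)/5 = 144*q²/5)
Z(-3, -5)*Y + P(-4) = (16 - 4*(-3) - 4*(-5) - 3*(-5))*(-5/9) + (144/5)*(-4)² = (16 + 12 + 20 + 15)*(-5/9) + (144/5)*16 = 63*(-5/9) + 2304/5 = -35 + 2304/5 = 2129/5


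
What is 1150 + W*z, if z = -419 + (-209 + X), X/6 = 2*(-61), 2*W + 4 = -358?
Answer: 247310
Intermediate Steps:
W = -181 (W = -2 + (1/2)*(-358) = -2 - 179 = -181)
X = -732 (X = 6*(2*(-61)) = 6*(-122) = -732)
z = -1360 (z = -419 + (-209 - 732) = -419 - 941 = -1360)
1150 + W*z = 1150 - 181*(-1360) = 1150 + 246160 = 247310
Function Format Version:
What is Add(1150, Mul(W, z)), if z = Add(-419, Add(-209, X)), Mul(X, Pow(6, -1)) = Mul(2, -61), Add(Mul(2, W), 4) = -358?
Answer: 247310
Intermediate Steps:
W = -181 (W = Add(-2, Mul(Rational(1, 2), -358)) = Add(-2, -179) = -181)
X = -732 (X = Mul(6, Mul(2, -61)) = Mul(6, -122) = -732)
z = -1360 (z = Add(-419, Add(-209, -732)) = Add(-419, -941) = -1360)
Add(1150, Mul(W, z)) = Add(1150, Mul(-181, -1360)) = Add(1150, 246160) = 247310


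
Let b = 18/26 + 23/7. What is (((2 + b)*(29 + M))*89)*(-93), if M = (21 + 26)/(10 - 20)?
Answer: -547076592/455 ≈ -1.2024e+6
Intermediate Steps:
M = -47/10 (M = 47/(-10) = 47*(-1/10) = -47/10 ≈ -4.7000)
b = 362/91 (b = 18*(1/26) + 23*(1/7) = 9/13 + 23/7 = 362/91 ≈ 3.9780)
(((2 + b)*(29 + M))*89)*(-93) = (((2 + 362/91)*(29 - 47/10))*89)*(-93) = (((544/91)*(243/10))*89)*(-93) = ((66096/455)*89)*(-93) = (5882544/455)*(-93) = -547076592/455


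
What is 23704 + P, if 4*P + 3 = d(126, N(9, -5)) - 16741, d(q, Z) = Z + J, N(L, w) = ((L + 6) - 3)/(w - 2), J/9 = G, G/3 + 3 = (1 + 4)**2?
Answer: 275325/14 ≈ 19666.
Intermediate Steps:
G = 66 (G = -9 + 3*(1 + 4)**2 = -9 + 3*5**2 = -9 + 3*25 = -9 + 75 = 66)
J = 594 (J = 9*66 = 594)
N(L, w) = (3 + L)/(-2 + w) (N(L, w) = ((6 + L) - 3)/(-2 + w) = (3 + L)/(-2 + w))
d(q, Z) = 594 + Z (d(q, Z) = Z + 594 = 594 + Z)
P = -56531/14 (P = -3/4 + ((594 + (3 + 9)/(-2 - 5)) - 16741)/4 = -3/4 + ((594 + 12/(-7)) - 16741)/4 = -3/4 + ((594 - 1/7*12) - 16741)/4 = -3/4 + ((594 - 12/7) - 16741)/4 = -3/4 + (4146/7 - 16741)/4 = -3/4 + (1/4)*(-113041/7) = -3/4 - 113041/28 = -56531/14 ≈ -4037.9)
23704 + P = 23704 - 56531/14 = 275325/14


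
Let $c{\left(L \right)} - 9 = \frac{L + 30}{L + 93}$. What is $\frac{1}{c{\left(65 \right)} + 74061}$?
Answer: $\frac{158}{11703155} \approx 1.3501 \cdot 10^{-5}$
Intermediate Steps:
$c{\left(L \right)} = 9 + \frac{30 + L}{93 + L}$ ($c{\left(L \right)} = 9 + \frac{L + 30}{L + 93} = 9 + \frac{30 + L}{93 + L}$)
$\frac{1}{c{\left(65 \right)} + 74061} = \frac{1}{\frac{867 + 10 \cdot 65}{93 + 65} + 74061} = \frac{1}{\frac{867 + 650}{158} + 74061} = \frac{1}{\frac{1}{158} \cdot 1517 + 74061} = \frac{1}{\frac{1517}{158} + 74061} = \frac{1}{\frac{11703155}{158}} = \frac{158}{11703155}$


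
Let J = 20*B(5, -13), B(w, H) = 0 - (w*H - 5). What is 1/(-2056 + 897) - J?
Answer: -1622601/1159 ≈ -1400.0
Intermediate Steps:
B(w, H) = 5 - H*w (B(w, H) = 0 - (H*w - 5) = 0 - (-5 + H*w) = 0 + (5 - H*w) = 5 - H*w)
J = 1400 (J = 20*(5 - 1*(-13)*5) = 20*(5 + 65) = 20*70 = 1400)
1/(-2056 + 897) - J = 1/(-2056 + 897) - 1*1400 = 1/(-1159) - 1400 = -1/1159 - 1400 = -1622601/1159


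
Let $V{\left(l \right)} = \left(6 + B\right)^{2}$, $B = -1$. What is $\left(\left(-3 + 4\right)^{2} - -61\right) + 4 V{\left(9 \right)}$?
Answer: $162$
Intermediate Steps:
$V{\left(l \right)} = 25$ ($V{\left(l \right)} = \left(6 - 1\right)^{2} = 5^{2} = 25$)
$\left(\left(-3 + 4\right)^{2} - -61\right) + 4 V{\left(9 \right)} = \left(\left(-3 + 4\right)^{2} - -61\right) + 4 \cdot 25 = \left(1^{2} + 61\right) + 100 = \left(1 + 61\right) + 100 = 62 + 100 = 162$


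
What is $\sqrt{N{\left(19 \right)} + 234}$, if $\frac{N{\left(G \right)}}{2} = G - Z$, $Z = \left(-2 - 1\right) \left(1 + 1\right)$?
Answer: $2 \sqrt{71} \approx 16.852$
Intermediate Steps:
$Z = -6$ ($Z = \left(-3\right) 2 = -6$)
$N{\left(G \right)} = 12 + 2 G$ ($N{\left(G \right)} = 2 \left(G - -6\right) = 2 \left(G + 6\right) = 2 \left(6 + G\right) = 12 + 2 G$)
$\sqrt{N{\left(19 \right)} + 234} = \sqrt{\left(12 + 2 \cdot 19\right) + 234} = \sqrt{\left(12 + 38\right) + 234} = \sqrt{50 + 234} = \sqrt{284} = 2 \sqrt{71}$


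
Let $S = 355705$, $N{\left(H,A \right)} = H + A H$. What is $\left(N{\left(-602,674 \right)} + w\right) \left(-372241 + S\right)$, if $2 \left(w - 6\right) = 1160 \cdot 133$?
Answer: $5443717344$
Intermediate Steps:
$w = 77146$ ($w = 6 + \frac{1160 \cdot 133}{2} = 6 + \frac{1}{2} \cdot 154280 = 6 + 77140 = 77146$)
$\left(N{\left(-602,674 \right)} + w\right) \left(-372241 + S\right) = \left(- 602 \left(1 + 674\right) + 77146\right) \left(-372241 + 355705\right) = \left(\left(-602\right) 675 + 77146\right) \left(-16536\right) = \left(-406350 + 77146\right) \left(-16536\right) = \left(-329204\right) \left(-16536\right) = 5443717344$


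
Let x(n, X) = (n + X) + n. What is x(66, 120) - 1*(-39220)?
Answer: 39472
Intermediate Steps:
x(n, X) = X + 2*n (x(n, X) = (X + n) + n = X + 2*n)
x(66, 120) - 1*(-39220) = (120 + 2*66) - 1*(-39220) = (120 + 132) + 39220 = 252 + 39220 = 39472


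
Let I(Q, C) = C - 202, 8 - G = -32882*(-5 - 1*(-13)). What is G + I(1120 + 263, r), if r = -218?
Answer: 262644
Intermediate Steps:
G = 263064 (G = 8 - (-32882)*(-5 - 1*(-13)) = 8 - (-32882)*(-5 + 13) = 8 - (-32882)*8 = 8 - 1*(-263056) = 8 + 263056 = 263064)
I(Q, C) = -202 + C
G + I(1120 + 263, r) = 263064 + (-202 - 218) = 263064 - 420 = 262644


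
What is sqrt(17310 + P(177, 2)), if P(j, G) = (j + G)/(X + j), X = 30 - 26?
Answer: sqrt(567125309)/181 ≈ 131.57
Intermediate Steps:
X = 4
P(j, G) = (G + j)/(4 + j) (P(j, G) = (j + G)/(4 + j) = (G + j)/(4 + j))
sqrt(17310 + P(177, 2)) = sqrt(17310 + (2 + 177)/(4 + 177)) = sqrt(17310 + 179/181) = sqrt(3133289/181) = sqrt(567125309)/181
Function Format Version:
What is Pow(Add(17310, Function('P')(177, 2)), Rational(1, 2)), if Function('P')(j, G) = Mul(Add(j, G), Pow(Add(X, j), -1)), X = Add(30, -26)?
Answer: Mul(Rational(1, 181), Pow(567125309, Rational(1, 2))) ≈ 131.57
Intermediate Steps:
X = 4
Function('P')(j, G) = Mul(Pow(Add(4, j), -1), Add(G, j)) (Function('P')(j, G) = Mul(Add(j, G), Pow(Add(4, j), -1)) = Mul(Add(G, j), Pow(Add(4, j), -1)) = Mul(Pow(Add(4, j), -1), Add(G, j)))
Pow(Add(17310, Function('P')(177, 2)), Rational(1, 2)) = Pow(Add(17310, Mul(Pow(Add(4, 177), -1), Add(2, 177))), Rational(1, 2)) = Pow(Add(17310, Mul(Pow(181, -1), 179)), Rational(1, 2)) = Pow(Add(17310, Mul(Rational(1, 181), 179)), Rational(1, 2)) = Pow(Add(17310, Rational(179, 181)), Rational(1, 2)) = Pow(Rational(3133289, 181), Rational(1, 2)) = Mul(Rational(1, 181), Pow(567125309, Rational(1, 2)))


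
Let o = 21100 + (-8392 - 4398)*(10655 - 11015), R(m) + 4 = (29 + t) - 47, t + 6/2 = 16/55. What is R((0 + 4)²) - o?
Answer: -254403859/55 ≈ -4.6255e+6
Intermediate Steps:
t = -149/55 (t = -3 + 16/55 = -149/55 ≈ -2.7091)
R(m) = -1359/55 (R(m) = -4 + ((29 - 149/55) - 47) = -4 + (1446/55 - 47) = -4 - 1139/55 = -1359/55)
o = 4625500 (o = 21100 - 12790*(-360) = 21100 + 4604400 = 4625500)
R((0 + 4)²) - o = -1359/55 - 1*4625500 = -1359/55 - 4625500 = -254403859/55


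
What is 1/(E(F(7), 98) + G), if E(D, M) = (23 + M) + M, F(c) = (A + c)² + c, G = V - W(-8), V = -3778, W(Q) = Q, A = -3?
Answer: -1/3551 ≈ -0.00028161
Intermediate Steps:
G = -3770 (G = -3778 - 1*(-8) = -3778 + 8 = -3770)
F(c) = c + (-3 + c)² (F(c) = (-3 + c)² + c = c + (-3 + c)²)
E(D, M) = 23 + 2*M
1/(E(F(7), 98) + G) = 1/((23 + 2*98) - 3770) = 1/((23 + 196) - 3770) = 1/(219 - 3770) = 1/(-3551) = -1/3551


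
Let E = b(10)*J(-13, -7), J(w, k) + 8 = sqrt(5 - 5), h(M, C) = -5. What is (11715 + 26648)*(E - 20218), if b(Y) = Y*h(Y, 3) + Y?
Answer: -763346974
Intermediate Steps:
J(w, k) = -8 (J(w, k) = -8 + sqrt(5 - 5) = -8 + sqrt(0) = -8 + 0 = -8)
b(Y) = -4*Y (b(Y) = Y*(-5) + Y = -5*Y + Y = -4*Y)
E = 320 (E = -4*10*(-8) = -40*(-8) = 320)
(11715 + 26648)*(E - 20218) = (11715 + 26648)*(320 - 20218) = 38363*(-19898) = -763346974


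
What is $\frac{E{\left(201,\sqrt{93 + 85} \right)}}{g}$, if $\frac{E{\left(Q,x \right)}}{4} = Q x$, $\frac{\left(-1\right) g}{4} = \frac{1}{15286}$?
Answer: $- 3072486 \sqrt{178} \approx -4.0992 \cdot 10^{7}$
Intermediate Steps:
$g = - \frac{2}{7643}$ ($g = - \frac{4}{15286} = \left(-4\right) \frac{1}{15286} = - \frac{2}{7643} \approx -0.00026168$)
$E{\left(Q,x \right)} = 4 Q x$
$\frac{E{\left(201,\sqrt{93 + 85} \right)}}{g} = \frac{4 \cdot 201 \sqrt{93 + 85}}{- \frac{2}{7643}} = 4 \cdot 201 \sqrt{178} \left(- \frac{7643}{2}\right) = 804 \sqrt{178} \left(- \frac{7643}{2}\right) = - 3072486 \sqrt{178}$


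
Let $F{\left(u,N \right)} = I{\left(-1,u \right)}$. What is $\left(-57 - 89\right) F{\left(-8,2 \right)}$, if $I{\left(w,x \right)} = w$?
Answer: $146$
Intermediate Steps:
$F{\left(u,N \right)} = -1$
$\left(-57 - 89\right) F{\left(-8,2 \right)} = \left(-57 - 89\right) \left(-1\right) = \left(-146\right) \left(-1\right) = 146$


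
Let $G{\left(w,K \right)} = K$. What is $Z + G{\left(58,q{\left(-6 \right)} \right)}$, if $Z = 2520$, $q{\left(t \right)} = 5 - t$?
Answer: $2531$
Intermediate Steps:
$Z + G{\left(58,q{\left(-6 \right)} \right)} = 2520 + \left(5 - -6\right) = 2520 + \left(5 + 6\right) = 2520 + 11 = 2531$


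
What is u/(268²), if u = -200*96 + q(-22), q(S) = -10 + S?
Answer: -1202/4489 ≈ -0.26777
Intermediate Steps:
u = -19232 (u = -200*96 + (-10 - 22) = -19200 - 32 = -19232)
u/(268²) = -19232/(268²) = -19232/71824 = -19232*1/71824 = -1202/4489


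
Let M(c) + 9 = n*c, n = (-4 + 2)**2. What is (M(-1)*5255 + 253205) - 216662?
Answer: -31772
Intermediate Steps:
n = 4 (n = (-2)**2 = 4)
M(c) = -9 + 4*c
(M(-1)*5255 + 253205) - 216662 = ((-9 + 4*(-1))*5255 + 253205) - 216662 = ((-9 - 4)*5255 + 253205) - 216662 = (-13*5255 + 253205) - 216662 = (-68315 + 253205) - 216662 = 184890 - 216662 = -31772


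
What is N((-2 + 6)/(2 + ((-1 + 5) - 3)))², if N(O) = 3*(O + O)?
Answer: 64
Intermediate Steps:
N(O) = 6*O (N(O) = 3*(2*O) = 6*O)
N((-2 + 6)/(2 + ((-1 + 5) - 3)))² = (6*((-2 + 6)/(2 + ((-1 + 5) - 3))))² = (6*(4/(2 + (4 - 3))))² = (6*(4/(2 + 1)))² = (6*(4/3))² = 8² = 64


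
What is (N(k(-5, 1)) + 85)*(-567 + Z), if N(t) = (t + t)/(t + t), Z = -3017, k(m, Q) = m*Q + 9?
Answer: -308224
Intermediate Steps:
k(m, Q) = 9 + Q*m (k(m, Q) = Q*m + 9 = 9 + Q*m)
N(t) = 1 (N(t) = (2*t)/((2*t)) = (2*t)*(1/(2*t)) = 1)
(N(k(-5, 1)) + 85)*(-567 + Z) = (1 + 85)*(-567 - 3017) = 86*(-3584) = -308224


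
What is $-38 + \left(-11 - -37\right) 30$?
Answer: $742$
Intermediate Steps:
$-38 + \left(-11 - -37\right) 30 = -38 + \left(-11 + 37\right) 30 = -38 + 26 \cdot 30 = -38 + 780 = 742$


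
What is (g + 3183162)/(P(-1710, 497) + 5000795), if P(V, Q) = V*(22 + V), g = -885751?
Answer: 2297411/7887275 ≈ 0.29128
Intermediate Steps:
(g + 3183162)/(P(-1710, 497) + 5000795) = (-885751 + 3183162)/(-1710*(22 - 1710) + 5000795) = 2297411/(-1710*(-1688) + 5000795) = 2297411/(2886480 + 5000795) = 2297411/7887275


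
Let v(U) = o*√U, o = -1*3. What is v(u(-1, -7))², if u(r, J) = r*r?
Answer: 9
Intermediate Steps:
o = -3
u(r, J) = r²
v(U) = -3*√U
v(u(-1, -7))² = (-3*√((-1)²))² = (-3*√1)² = (-3*1)² = (-3)² = 9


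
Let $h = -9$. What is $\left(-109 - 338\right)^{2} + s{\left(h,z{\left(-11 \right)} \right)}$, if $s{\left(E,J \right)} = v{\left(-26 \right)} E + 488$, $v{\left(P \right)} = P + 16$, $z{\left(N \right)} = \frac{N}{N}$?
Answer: $200387$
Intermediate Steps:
$z{\left(N \right)} = 1$
$v{\left(P \right)} = 16 + P$
$s{\left(E,J \right)} = 488 - 10 E$ ($s{\left(E,J \right)} = \left(16 - 26\right) E + 488 = - 10 E + 488 = 488 - 10 E$)
$\left(-109 - 338\right)^{2} + s{\left(h,z{\left(-11 \right)} \right)} = \left(-109 - 338\right)^{2} + \left(488 - -90\right) = \left(-447\right)^{2} + \left(488 + 90\right) = 199809 + 578 = 200387$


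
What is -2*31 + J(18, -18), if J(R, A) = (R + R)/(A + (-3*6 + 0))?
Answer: -63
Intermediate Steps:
J(R, A) = 2*R/(-18 + A) (J(R, A) = (2*R)/(A + (-18 + 0)) = (2*R)/(A - 18) = (2*R)/(-18 + A) = 2*R/(-18 + A))
-2*31 + J(18, -18) = -2*31 + 2*18/(-18 - 18) = -62 + 2*18/(-36) = -62 + 2*18*(-1/36) = -62 - 1 = -63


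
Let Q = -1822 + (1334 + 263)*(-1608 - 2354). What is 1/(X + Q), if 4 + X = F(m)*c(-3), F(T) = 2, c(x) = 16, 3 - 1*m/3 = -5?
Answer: -1/6329108 ≈ -1.5800e-7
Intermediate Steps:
m = 24 (m = 9 - 3*(-5) = 9 + 15 = 24)
X = 28 (X = -4 + 2*16 = -4 + 32 = 28)
Q = -6329136 (Q = -1822 + 1597*(-3962) = -1822 - 6327314 = -6329136)
1/(X + Q) = 1/(28 - 6329136) = 1/(-6329108) = -1/6329108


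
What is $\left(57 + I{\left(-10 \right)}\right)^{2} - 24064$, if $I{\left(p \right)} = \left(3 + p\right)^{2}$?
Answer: $-12828$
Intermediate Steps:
$\left(57 + I{\left(-10 \right)}\right)^{2} - 24064 = \left(57 + \left(3 - 10\right)^{2}\right)^{2} - 24064 = \left(57 + \left(-7\right)^{2}\right)^{2} - 24064 = \left(57 + 49\right)^{2} - 24064 = 106^{2} - 24064 = 11236 - 24064 = -12828$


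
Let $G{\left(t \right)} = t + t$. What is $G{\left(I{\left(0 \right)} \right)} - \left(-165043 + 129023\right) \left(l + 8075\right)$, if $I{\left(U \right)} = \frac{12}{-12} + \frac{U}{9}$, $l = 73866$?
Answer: $2951514818$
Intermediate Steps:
$I{\left(U \right)} = -1 + \frac{U}{9}$ ($I{\left(U \right)} = 12 \left(- \frac{1}{12}\right) + U \frac{1}{9} = -1 + \frac{U}{9}$)
$G{\left(t \right)} = 2 t$
$G{\left(I{\left(0 \right)} \right)} - \left(-165043 + 129023\right) \left(l + 8075\right) = 2 \left(-1 + \frac{1}{9} \cdot 0\right) - \left(-165043 + 129023\right) \left(73866 + 8075\right) = 2 \left(-1 + 0\right) - \left(-36020\right) 81941 = 2 \left(-1\right) - -2951514820 = -2 + 2951514820 = 2951514818$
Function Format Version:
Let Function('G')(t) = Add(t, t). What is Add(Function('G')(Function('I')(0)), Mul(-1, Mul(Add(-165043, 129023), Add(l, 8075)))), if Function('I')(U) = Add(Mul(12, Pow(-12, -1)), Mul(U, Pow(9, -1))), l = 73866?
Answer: 2951514818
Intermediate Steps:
Function('I')(U) = Add(-1, Mul(Rational(1, 9), U)) (Function('I')(U) = Add(Mul(12, Rational(-1, 12)), Mul(U, Rational(1, 9))) = Add(-1, Mul(Rational(1, 9), U)))
Function('G')(t) = Mul(2, t)
Add(Function('G')(Function('I')(0)), Mul(-1, Mul(Add(-165043, 129023), Add(l, 8075)))) = Add(Mul(2, Add(-1, Mul(Rational(1, 9), 0))), Mul(-1, Mul(Add(-165043, 129023), Add(73866, 8075)))) = Add(Mul(2, Add(-1, 0)), Mul(-1, Mul(-36020, 81941))) = Add(Mul(2, -1), Mul(-1, -2951514820)) = Add(-2, 2951514820) = 2951514818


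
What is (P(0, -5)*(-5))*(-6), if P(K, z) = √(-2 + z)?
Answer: 30*I*√7 ≈ 79.373*I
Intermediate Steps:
(P(0, -5)*(-5))*(-6) = (√(-2 - 5)*(-5))*(-6) = (√(-7)*(-5))*(-6) = ((I*√7)*(-5))*(-6) = -5*I*√7*(-6) = 30*I*√7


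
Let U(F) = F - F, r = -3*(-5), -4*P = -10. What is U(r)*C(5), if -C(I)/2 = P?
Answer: 0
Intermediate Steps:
P = 5/2 (P = -1/4*(-10) = 5/2 ≈ 2.5000)
r = 15
C(I) = -5 (C(I) = -2*5/2 = -5)
U(F) = 0
U(r)*C(5) = 0*(-5) = 0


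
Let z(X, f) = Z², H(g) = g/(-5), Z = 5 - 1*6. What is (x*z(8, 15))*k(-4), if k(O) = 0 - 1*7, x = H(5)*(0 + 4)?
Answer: 28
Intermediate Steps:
Z = -1 (Z = 5 - 6 = -1)
H(g) = -g/5 (H(g) = g*(-⅕) = -g/5)
x = -4 (x = (-⅕*5)*(0 + 4) = -1*4 = -4)
z(X, f) = 1 (z(X, f) = (-1)² = 1)
k(O) = -7 (k(O) = 0 - 7 = -7)
(x*z(8, 15))*k(-4) = -4*1*(-7) = -4*(-7) = 28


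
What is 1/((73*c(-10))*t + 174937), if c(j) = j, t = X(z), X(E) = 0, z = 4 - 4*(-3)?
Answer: 1/174937 ≈ 5.7163e-6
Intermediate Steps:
z = 16 (z = 4 + 12 = 16)
t = 0
1/((73*c(-10))*t + 174937) = 1/((73*(-10))*0 + 174937) = 1/(-730*0 + 174937) = 1/(0 + 174937) = 1/174937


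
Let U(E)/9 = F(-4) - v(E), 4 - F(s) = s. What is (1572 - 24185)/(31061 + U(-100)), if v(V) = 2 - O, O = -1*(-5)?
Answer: -22613/31160 ≈ -0.72571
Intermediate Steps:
O = 5
F(s) = 4 - s
v(V) = -3 (v(V) = 2 - 1*5 = 2 - 5 = -3)
U(E) = 99 (U(E) = 9*((4 - 1*(-4)) - 1*(-3)) = 9*((4 + 4) + 3) = 9*(8 + 3) = 9*11 = 99)
(1572 - 24185)/(31061 + U(-100)) = (1572 - 24185)/(31061 + 99) = -22613/31160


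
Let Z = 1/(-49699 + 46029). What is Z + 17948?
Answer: 65869159/3670 ≈ 17948.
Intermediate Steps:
Z = -1/3670 (Z = 1/(-3670) = -1/3670 ≈ -0.00027248)
Z + 17948 = -1/3670 + 17948 = 65869159/3670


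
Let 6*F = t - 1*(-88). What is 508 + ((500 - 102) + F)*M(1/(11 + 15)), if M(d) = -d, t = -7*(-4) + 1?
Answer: 25581/52 ≈ 491.94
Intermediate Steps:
t = 29 (t = 28 + 1 = 29)
F = 39/2 (F = (29 - 1*(-88))/6 = (29 + 88)/6 = (⅙)*117 = 39/2 ≈ 19.500)
508 + ((500 - 102) + F)*M(1/(11 + 15)) = 508 + ((500 - 102) + 39/2)*(-1/(11 + 15)) = 508 + (398 + 39/2)*(-1/26) = 508 + 835*(-1*1/26)/2 = 508 + (835/2)*(-1/26) = 508 - 835/52 = 25581/52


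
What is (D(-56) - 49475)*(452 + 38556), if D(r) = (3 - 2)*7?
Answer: -1929647744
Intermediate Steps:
D(r) = 7 (D(r) = 1*7 = 7)
(D(-56) - 49475)*(452 + 38556) = (7 - 49475)*(452 + 38556) = -49468*39008 = -1929647744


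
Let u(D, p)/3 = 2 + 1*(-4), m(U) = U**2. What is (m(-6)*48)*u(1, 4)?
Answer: -10368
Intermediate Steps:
u(D, p) = -6 (u(D, p) = 3*(2 + 1*(-4)) = 3*(2 - 4) = 3*(-2) = -6)
(m(-6)*48)*u(1, 4) = ((-6)**2*48)*(-6) = (36*48)*(-6) = 1728*(-6) = -10368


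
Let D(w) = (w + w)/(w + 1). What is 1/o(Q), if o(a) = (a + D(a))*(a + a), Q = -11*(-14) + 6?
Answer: 161/8345600 ≈ 1.9292e-5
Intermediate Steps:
D(w) = 2*w/(1 + w) (D(w) = (2*w)/(1 + w) = 2*w/(1 + w))
Q = 160 (Q = 154 + 6 = 160)
o(a) = 2*a*(a + 2*a/(1 + a)) (o(a) = (a + 2*a/(1 + a))*(a + a) = (a + 2*a/(1 + a))*(2*a) = 2*a*(a + 2*a/(1 + a)))
1/o(Q) = 1/(2*160²*(3 + 160)/(1 + 160)) = 1/(2*25600*163/161) = 1/(2*25600*(1/161)*163) = 1/(8345600/161) = 161/8345600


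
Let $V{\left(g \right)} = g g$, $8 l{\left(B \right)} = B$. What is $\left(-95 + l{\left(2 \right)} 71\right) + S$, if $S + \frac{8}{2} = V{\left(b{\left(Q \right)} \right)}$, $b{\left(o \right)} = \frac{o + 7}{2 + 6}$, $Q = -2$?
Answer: $- \frac{5175}{64} \approx -80.859$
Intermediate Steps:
$l{\left(B \right)} = \frac{B}{8}$
$b{\left(o \right)} = \frac{7}{8} + \frac{o}{8}$ ($b{\left(o \right)} = \frac{7 + o}{8} = \left(7 + o\right) \frac{1}{8} = \frac{7}{8} + \frac{o}{8}$)
$V{\left(g \right)} = g^{2}$
$S = - \frac{231}{64}$ ($S = -4 + \left(\frac{7}{8} + \frac{1}{8} \left(-2\right)\right)^{2} = -4 + \left(\frac{7}{8} - \frac{1}{4}\right)^{2} = -4 + \left(\frac{5}{8}\right)^{2} = -4 + \frac{25}{64} = - \frac{231}{64} \approx -3.6094$)
$\left(-95 + l{\left(2 \right)} 71\right) + S = \left(-95 + \frac{1}{8} \cdot 2 \cdot 71\right) - \frac{231}{64} = \left(-95 + \frac{1}{4} \cdot 71\right) - \frac{231}{64} = \left(-95 + \frac{71}{4}\right) - \frac{231}{64} = - \frac{309}{4} - \frac{231}{64} = - \frac{5175}{64}$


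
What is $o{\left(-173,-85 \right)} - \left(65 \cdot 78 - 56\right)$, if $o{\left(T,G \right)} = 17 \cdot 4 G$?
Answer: $-10794$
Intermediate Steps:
$o{\left(T,G \right)} = 68 G$
$o{\left(-173,-85 \right)} - \left(65 \cdot 78 - 56\right) = 68 \left(-85\right) - \left(65 \cdot 78 - 56\right) = -5780 - \left(5070 - 56\right) = -5780 - 5014 = -10794$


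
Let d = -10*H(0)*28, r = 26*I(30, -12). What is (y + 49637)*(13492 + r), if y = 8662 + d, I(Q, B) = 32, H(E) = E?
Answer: 835074876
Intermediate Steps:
r = 832 (r = 26*32 = 832)
d = 0 (d = -10*0*28 = 0*28 = 0)
y = 8662 (y = 8662 + 0 = 8662)
(y + 49637)*(13492 + r) = (8662 + 49637)*(13492 + 832) = 58299*14324 = 835074876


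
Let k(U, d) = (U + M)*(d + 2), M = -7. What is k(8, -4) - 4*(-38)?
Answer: 150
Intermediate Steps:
k(U, d) = (-7 + U)*(2 + d) (k(U, d) = (U - 7)*(d + 2) = (-7 + U)*(2 + d))
k(8, -4) - 4*(-38) = (-14 - 7*(-4) + 2*8 + 8*(-4)) - 4*(-38) = (-14 + 28 + 16 - 32) + 152 = -2 + 152 = 150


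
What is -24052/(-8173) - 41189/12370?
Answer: -39114457/101100010 ≈ -0.38689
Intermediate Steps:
-24052/(-8173) - 41189/12370 = -24052*(-1/8173) - 41189*1/12370 = 24052/8173 - 41189/12370 = -39114457/101100010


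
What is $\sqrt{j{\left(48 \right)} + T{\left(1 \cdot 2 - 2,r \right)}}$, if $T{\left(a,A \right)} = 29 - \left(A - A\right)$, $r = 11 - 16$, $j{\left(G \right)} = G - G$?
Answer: $\sqrt{29} \approx 5.3852$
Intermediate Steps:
$j{\left(G \right)} = 0$
$r = -5$ ($r = 11 - 16 = -5$)
$T{\left(a,A \right)} = 29$ ($T{\left(a,A \right)} = 29 - 0 = 29 + 0 = 29$)
$\sqrt{j{\left(48 \right)} + T{\left(1 \cdot 2 - 2,r \right)}} = \sqrt{0 + 29} = \sqrt{29}$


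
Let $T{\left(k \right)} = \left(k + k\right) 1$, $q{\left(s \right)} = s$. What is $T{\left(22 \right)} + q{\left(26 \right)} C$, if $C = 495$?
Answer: $12914$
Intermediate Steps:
$T{\left(k \right)} = 2 k$ ($T{\left(k \right)} = 2 k 1 = 2 k$)
$T{\left(22 \right)} + q{\left(26 \right)} C = 2 \cdot 22 + 26 \cdot 495 = 44 + 12870 = 12914$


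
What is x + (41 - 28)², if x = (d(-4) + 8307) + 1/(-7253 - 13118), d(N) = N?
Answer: 172583111/20371 ≈ 8472.0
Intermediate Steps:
x = 169140412/20371 (x = (-4 + 8307) + 1/(-7253 - 13118) = 8303 + 1/(-20371) = 8303 - 1/20371 = 169140412/20371 ≈ 8303.0)
x + (41 - 28)² = 169140412/20371 + (41 - 28)² = 169140412/20371 + 13² = 169140412/20371 + 169 = 172583111/20371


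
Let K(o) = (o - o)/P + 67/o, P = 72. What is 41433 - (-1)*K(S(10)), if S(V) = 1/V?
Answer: 42103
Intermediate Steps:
K(o) = 67/o (K(o) = (o - o)/72 + 67/o = 0*(1/72) + 67/o = 0 + 67/o = 67/o)
41433 - (-1)*K(S(10)) = 41433 - (-1)*67/(1/10) = 41433 - (-1)*67/(⅒) = 41433 - (-1)*67*10 = 41433 - (-1)*670 = 41433 - 1*(-670) = 41433 + 670 = 42103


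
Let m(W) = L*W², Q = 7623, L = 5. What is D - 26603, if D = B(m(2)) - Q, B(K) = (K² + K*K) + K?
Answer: -33406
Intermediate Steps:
m(W) = 5*W²
B(K) = K + 2*K² (B(K) = (K² + K²) + K = 2*K² + K = K + 2*K²)
D = -6803 (D = (5*2²)*(1 + 2*(5*2²)) - 1*7623 = (5*4)*(1 + 2*(5*4)) - 7623 = 20*(1 + 2*20) - 7623 = 20*(1 + 40) - 7623 = 20*41 - 7623 = 820 - 7623 = -6803)
D - 26603 = -6803 - 26603 = -33406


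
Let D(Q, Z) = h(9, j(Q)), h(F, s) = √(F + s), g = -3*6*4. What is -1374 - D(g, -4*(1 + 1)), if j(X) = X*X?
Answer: -1374 - 3*√577 ≈ -1446.1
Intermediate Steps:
j(X) = X²
g = -72 (g = -18*4 = -72)
D(Q, Z) = √(9 + Q²)
-1374 - D(g, -4*(1 + 1)) = -1374 - √(9 + (-72)²) = -1374 - √(9 + 5184) = -1374 - √5193 = -1374 - 3*√577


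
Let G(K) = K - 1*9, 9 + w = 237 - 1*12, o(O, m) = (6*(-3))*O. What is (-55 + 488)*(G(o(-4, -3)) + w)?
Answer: 120807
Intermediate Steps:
o(O, m) = -18*O
w = 216 (w = -9 + (237 - 1*12) = -9 + (237 - 12) = -9 + 225 = 216)
G(K) = -9 + K (G(K) = K - 9 = -9 + K)
(-55 + 488)*(G(o(-4, -3)) + w) = (-55 + 488)*((-9 - 18*(-4)) + 216) = 433*((-9 + 72) + 216) = 433*(63 + 216) = 433*279 = 120807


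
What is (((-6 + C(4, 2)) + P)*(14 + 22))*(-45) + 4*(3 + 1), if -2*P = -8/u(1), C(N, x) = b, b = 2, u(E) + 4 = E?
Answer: 8656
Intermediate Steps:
u(E) = -4 + E
C(N, x) = 2
P = -4/3 (P = -(-4)/(-4 + 1) = -(-4)/(-3) = -(-4)*(-1)/3 = -1/2*8/3 = -4/3 ≈ -1.3333)
(((-6 + C(4, 2)) + P)*(14 + 22))*(-45) + 4*(3 + 1) = (((-6 + 2) - 4/3)*(14 + 22))*(-45) + 4*(3 + 1) = ((-4 - 4/3)*36)*(-45) + 4*4 = -16/3*36*(-45) + 16 = -192*(-45) + 16 = 8640 + 16 = 8656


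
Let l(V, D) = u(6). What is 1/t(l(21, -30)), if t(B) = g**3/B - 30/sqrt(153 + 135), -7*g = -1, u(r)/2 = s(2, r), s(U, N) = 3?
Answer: -4116/26471023 - 10588410*sqrt(2)/26471023 ≈ -0.56584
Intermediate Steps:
u(r) = 6 (u(r) = 2*3 = 6)
g = 1/7 (g = -1/7*(-1) = 1/7 ≈ 0.14286)
l(V, D) = 6
t(B) = -5*sqrt(2)/4 + 1/(343*B) (t(B) = (1/7)**3/B - 30/sqrt(153 + 135) = 1/(343*B) - 30*sqrt(2)/24 = 1/(343*B) - 5*sqrt(2)/4 = -5*sqrt(2)/4 + 1/(343*B))
1/t(l(21, -30)) = 1/((1/1372)*(4 - 1715*6*sqrt(2))/6) = 1/((1/1372)*(1/6)*(4 - 10290*sqrt(2))) = 1/(1/2058 - 5*sqrt(2)/4)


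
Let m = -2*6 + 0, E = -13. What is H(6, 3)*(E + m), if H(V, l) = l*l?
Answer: -225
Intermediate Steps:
H(V, l) = l**2
m = -12 (m = -12 + 0 = -12)
H(6, 3)*(E + m) = 3**2*(-13 - 12) = 9*(-25) = -225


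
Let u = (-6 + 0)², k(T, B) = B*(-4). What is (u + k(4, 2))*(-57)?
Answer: -1596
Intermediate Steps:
k(T, B) = -4*B
u = 36 (u = (-6)² = 36)
(u + k(4, 2))*(-57) = (36 - 4*2)*(-57) = (36 - 8)*(-57) = 28*(-57) = -1596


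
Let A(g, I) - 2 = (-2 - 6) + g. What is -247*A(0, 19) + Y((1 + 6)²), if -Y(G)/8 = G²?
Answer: -17726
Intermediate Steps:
A(g, I) = -6 + g (A(g, I) = 2 + ((-2 - 6) + g) = 2 + (-8 + g) = -6 + g)
Y(G) = -8*G²
-247*A(0, 19) + Y((1 + 6)²) = -247*(-6 + 0) - 8*(1 + 6)⁴ = -247*(-6) - 8*(7²)² = 1482 - 8*49² = 1482 - 8*2401 = 1482 - 19208 = -17726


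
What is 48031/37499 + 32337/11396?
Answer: 22856707/5549852 ≈ 4.1184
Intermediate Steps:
48031/37499 + 32337/11396 = 22856707/5549852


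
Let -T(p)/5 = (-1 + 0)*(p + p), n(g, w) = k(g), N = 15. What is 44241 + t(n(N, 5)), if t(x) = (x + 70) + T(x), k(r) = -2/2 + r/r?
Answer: 44311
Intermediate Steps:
k(r) = 0 (k(r) = -2*½ + 1 = -1 + 1 = 0)
n(g, w) = 0
T(p) = 10*p (T(p) = -5*(-1 + 0)*(p + p) = -(-5)*2*p = -(-10)*p = 10*p)
t(x) = 70 + 11*x (t(x) = (x + 70) + 10*x = (70 + x) + 10*x = 70 + 11*x)
44241 + t(n(N, 5)) = 44241 + (70 + 11*0) = 44241 + (70 + 0) = 44241 + 70 = 44311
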